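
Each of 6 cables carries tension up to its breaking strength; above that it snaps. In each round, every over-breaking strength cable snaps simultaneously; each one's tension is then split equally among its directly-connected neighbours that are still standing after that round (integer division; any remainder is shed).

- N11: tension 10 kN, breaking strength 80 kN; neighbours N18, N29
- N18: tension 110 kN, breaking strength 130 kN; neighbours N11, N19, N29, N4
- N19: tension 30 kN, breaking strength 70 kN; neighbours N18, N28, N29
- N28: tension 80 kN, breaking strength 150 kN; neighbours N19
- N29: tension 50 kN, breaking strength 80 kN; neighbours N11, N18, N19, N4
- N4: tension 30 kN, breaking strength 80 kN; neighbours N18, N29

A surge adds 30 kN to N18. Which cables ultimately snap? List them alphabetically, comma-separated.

Round 1 — N18 at 140 > 130. N18 snaps.
  N18 sheds 140 kN to N11, N19, N29, N4: 35 each.
    N11: 10+35 = 45 ≤ 80
    N19: 30+35 = 65 ≤ 70
    N29: 50+35 = 85 > 80
    N4: 30+35 = 65 ≤ 80
Round 2 — N29 snaps.
  N29 sheds 85 kN to N11, N19, N4: 28 each (1 lost).
    N11: 45+28 = 73 ≤ 80
    N19: 65+28 = 93 > 70
    N4: 65+28 = 93 > 80
Round 3 — N19, N4 snap.
  N19 sheds 93 kN to N28: 93 each.
    N28: 80+93 = 173 > 150
  N4 sheds 93 kN: no online neighbours, lost.
Round 4 — N28 snaps.
  N28 sheds 173 kN: no online neighbours, lost.
No further breaks.

N18, N19, N28, N29, N4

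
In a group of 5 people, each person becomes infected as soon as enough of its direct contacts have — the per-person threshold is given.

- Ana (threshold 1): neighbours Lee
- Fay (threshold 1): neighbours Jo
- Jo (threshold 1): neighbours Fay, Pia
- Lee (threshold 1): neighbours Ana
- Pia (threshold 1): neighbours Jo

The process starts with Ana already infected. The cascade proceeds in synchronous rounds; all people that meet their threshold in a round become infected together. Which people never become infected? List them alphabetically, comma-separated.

Round 1 — Ana becomes infected (initial).
Round 2 — checking thresholds:
  Lee: 1 of 1 neighbours ≥ 1, becomes infected.
Round 3 — no new infections; cascade stops.

Fay, Jo, Pia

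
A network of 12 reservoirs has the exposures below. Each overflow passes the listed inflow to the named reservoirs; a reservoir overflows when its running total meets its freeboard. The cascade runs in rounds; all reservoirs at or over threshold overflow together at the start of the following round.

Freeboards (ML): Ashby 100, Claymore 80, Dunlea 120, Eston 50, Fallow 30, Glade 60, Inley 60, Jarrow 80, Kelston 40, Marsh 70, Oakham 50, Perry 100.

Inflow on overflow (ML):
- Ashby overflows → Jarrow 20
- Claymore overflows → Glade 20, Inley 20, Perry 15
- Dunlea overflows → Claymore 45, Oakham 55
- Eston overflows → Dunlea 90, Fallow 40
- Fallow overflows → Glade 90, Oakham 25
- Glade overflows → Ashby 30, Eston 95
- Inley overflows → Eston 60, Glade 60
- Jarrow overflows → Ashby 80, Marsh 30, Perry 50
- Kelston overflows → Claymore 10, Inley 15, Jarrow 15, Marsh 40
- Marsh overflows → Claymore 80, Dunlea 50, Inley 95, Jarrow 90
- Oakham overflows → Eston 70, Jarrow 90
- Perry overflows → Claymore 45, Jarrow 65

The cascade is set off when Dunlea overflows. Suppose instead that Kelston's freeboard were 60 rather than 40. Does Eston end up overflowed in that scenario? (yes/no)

yes

With Kelston's freeboard at 60:
Round 1 — Dunlea overflows (initial).
  Claymore: +45 → 45 < 80
  Oakham: +55 → 55 ≥ 50
Round 2 — Oakham overflows.
  Eston: +70 → 70 ≥ 50
  Jarrow: +90 → 90 ≥ 80
Round 3 — Eston, Jarrow overflow.
  Ashby: +80 → 80 < 100
  Fallow: +40 → 40 ≥ 30
  Marsh: +30 → 30 < 70
  Perry: +50 → 50 < 100
Round 4 — Fallow overflows.
  Glade: +90 → 90 ≥ 60
Round 5 — Glade overflows.
  Ashby: +30 → 110 ≥ 100
Round 6 — Ashby overflows.
No further overflows.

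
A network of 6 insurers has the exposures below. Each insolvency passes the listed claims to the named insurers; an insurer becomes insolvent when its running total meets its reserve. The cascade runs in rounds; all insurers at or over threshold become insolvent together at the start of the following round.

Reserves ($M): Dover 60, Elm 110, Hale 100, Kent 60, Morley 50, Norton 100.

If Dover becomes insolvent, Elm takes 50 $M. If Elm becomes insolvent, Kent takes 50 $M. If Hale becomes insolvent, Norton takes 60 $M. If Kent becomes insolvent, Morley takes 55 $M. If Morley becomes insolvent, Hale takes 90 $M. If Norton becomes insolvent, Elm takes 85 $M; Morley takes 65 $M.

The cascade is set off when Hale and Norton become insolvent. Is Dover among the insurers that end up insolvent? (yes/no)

no

Round 1 — Hale, Norton become insolvent (initial).
  Elm: +85 → 85 < 110
  Morley: +65 → 65 ≥ 50
Round 2 — Morley becomes insolvent.
No further insolvencies.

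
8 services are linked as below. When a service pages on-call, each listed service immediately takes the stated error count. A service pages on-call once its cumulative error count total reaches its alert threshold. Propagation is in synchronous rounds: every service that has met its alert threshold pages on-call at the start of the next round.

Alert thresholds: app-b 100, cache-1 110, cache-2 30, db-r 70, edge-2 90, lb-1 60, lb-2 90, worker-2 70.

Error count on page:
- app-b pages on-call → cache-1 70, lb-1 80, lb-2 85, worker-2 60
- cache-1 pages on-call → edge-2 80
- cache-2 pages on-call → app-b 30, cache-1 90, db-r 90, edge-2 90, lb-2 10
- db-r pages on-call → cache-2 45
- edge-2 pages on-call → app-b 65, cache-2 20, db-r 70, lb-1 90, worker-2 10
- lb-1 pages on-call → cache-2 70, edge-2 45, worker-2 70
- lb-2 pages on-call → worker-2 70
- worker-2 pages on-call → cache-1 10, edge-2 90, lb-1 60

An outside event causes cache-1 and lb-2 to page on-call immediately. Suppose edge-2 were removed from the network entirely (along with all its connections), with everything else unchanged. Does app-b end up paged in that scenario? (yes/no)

With edge-2 removed:
Round 1 — cache-1, lb-2 page on-call (initial).
  worker-2: +70 → 70 ≥ 70
Round 2 — worker-2 pages on-call.
  lb-1: +60 → 60 ≥ 60
Round 3 — lb-1 pages on-call.
  cache-2: +70 → 70 ≥ 30
Round 4 — cache-2 pages on-call.
  app-b: +30 → 30 < 100
  db-r: +90 → 90 ≥ 70
Round 5 — db-r pages on-call.
No further pages.

no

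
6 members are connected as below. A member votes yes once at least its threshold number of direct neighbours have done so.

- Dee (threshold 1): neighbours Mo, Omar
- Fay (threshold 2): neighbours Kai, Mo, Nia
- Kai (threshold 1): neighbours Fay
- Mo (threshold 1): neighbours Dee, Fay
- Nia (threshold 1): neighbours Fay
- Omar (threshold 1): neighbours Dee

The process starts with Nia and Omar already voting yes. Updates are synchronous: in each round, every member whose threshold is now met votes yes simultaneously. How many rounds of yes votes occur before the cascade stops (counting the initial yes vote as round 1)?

5

Round 1 — Nia, Omar vote yes (initial).
Round 2 — checking thresholds:
  Dee: 1 of 2 neighbours ≥ 1, votes yes.
  Fay: 1 of 3 neighbours < 2, not yet.
Round 3 — checking thresholds:
  Fay: 1 of 3 neighbours < 2, not yet.
  Mo: 1 of 2 neighbours ≥ 1, votes yes.
Round 4 — checking thresholds:
  Fay: 2 of 3 neighbours ≥ 2, votes yes.
Round 5 — checking thresholds:
  Kai: 1 of 1 neighbours ≥ 1, votes yes.
Round 6 — no new yes votes; cascade stops.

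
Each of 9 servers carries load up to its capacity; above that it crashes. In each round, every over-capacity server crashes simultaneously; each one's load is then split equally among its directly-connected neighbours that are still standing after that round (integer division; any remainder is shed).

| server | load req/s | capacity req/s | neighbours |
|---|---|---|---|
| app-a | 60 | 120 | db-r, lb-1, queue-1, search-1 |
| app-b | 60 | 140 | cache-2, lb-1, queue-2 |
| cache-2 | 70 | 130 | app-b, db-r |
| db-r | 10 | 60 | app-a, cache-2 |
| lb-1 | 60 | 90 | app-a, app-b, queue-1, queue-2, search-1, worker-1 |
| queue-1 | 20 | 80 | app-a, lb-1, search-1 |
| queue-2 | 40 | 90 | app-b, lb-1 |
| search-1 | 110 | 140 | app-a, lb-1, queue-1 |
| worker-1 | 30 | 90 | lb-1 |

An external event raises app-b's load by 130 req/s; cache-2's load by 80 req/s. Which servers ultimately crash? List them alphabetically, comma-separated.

Round 1 — app-b at 190 > 140; cache-2 at 150 > 130. app-b, cache-2 crash.
  app-b sheds 190 req/s to lb-1, queue-2: 95 each.
    lb-1: 60+95 = 155 > 90
    queue-2: 40+95 = 135 > 90
  cache-2 sheds 150 req/s to db-r: 150 each.
    db-r: 10+150 = 160 > 60
Round 2 — db-r, lb-1, queue-2 crash.
  db-r sheds 160 req/s to app-a: 160 each.
    app-a: 60+160 = 220 > 120
  lb-1 sheds 155 req/s to app-a, queue-1, search-1, worker-1: 38 each (3 lost).
    app-a: 220+38 = 258 > 120
    queue-1: 20+38 = 58 ≤ 80
    search-1: 110+38 = 148 > 140
    worker-1: 30+38 = 68 ≤ 90
  queue-2 sheds 135 req/s: no online neighbours, lost.
Round 3 — app-a, search-1 crash.
  app-a sheds 258 req/s to queue-1: 258 each.
    queue-1: 58+258 = 316 > 80
  search-1 sheds 148 req/s to queue-1: 148 each.
    queue-1: 316+148 = 464 > 80
Round 4 — queue-1 crashes.
  queue-1 sheds 464 req/s: no online neighbours, lost.
No further crashes.

app-a, app-b, cache-2, db-r, lb-1, queue-1, queue-2, search-1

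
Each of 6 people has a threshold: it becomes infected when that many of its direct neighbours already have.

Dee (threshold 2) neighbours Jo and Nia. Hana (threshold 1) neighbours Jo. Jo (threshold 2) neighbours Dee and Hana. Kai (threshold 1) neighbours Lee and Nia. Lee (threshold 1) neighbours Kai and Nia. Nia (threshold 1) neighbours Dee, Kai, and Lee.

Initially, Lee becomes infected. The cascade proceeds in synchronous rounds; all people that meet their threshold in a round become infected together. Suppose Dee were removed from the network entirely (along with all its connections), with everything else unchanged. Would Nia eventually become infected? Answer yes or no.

With Dee removed:
Round 1 — Lee becomes infected (initial).
Round 2 — checking thresholds:
  Kai: 1 of 2 neighbours ≥ 1, becomes infected.
  Nia: 1 of 2 neighbours ≥ 1, becomes infected.
Round 3 — no new infections; cascade stops.

yes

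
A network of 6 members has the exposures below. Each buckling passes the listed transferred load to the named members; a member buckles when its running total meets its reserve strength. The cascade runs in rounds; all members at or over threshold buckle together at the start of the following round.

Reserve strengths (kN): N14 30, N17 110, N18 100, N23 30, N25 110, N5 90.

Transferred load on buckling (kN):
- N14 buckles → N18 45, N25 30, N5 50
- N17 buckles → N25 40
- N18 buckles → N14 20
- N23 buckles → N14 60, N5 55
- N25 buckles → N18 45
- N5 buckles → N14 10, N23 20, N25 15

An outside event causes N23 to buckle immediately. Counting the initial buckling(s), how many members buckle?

3

Round 1 — N23 buckles (initial).
  N14: +60 → 60 ≥ 30
  N5: +55 → 55 < 90
Round 2 — N14 buckles.
  N18: +45 → 45 < 100
  N25: +30 → 30 < 110
  N5: +50 → 105 ≥ 90
Round 3 — N5 buckles.
  N25: +15 → 45 < 110
No further bucklings.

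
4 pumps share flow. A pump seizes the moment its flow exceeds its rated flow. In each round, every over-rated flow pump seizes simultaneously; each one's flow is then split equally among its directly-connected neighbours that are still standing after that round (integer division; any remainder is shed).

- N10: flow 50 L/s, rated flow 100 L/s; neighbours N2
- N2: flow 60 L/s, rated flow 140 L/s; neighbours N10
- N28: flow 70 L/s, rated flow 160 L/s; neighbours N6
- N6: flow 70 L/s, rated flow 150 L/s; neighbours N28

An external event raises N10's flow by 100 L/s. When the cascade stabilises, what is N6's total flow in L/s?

70

Round 1 — N10 at 150 > 100. N10 seizes.
  N10 sheds 150 L/s to N2: 150 each.
    N2: 60+150 = 210 > 140
Round 2 — N2 seizes.
  N2 sheds 210 L/s: no online neighbours, lost.
No further seizures.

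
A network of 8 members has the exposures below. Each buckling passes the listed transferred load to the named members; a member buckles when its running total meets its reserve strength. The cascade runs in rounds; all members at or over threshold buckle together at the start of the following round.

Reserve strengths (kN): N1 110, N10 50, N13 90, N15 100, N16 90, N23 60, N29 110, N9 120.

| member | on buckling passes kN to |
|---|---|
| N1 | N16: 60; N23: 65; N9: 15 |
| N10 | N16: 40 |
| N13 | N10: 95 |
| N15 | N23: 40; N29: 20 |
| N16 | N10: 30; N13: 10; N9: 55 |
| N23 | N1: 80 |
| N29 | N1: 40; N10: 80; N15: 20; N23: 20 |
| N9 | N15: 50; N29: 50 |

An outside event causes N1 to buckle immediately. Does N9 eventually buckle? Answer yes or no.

Round 1 — N1 buckles (initial).
  N16: +60 → 60 < 90
  N23: +65 → 65 ≥ 60
  N9: +15 → 15 < 120
Round 2 — N23 buckles.
No further bucklings.

no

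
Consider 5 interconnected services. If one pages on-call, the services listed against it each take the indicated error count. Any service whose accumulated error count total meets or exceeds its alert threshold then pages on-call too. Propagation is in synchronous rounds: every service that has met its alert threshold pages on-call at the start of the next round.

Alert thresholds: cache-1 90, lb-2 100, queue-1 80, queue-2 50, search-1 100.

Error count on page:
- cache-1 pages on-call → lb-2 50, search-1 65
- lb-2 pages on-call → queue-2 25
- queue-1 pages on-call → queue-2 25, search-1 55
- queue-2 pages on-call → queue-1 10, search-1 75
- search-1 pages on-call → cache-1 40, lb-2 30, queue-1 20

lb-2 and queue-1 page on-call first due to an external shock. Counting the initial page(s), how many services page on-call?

4

Round 1 — lb-2, queue-1 page on-call (initial).
  queue-2: +25+25 → 50 ≥ 50
  search-1: +55 → 55 < 100
Round 2 — queue-2 pages on-call.
  search-1: +75 → 130 ≥ 100
Round 3 — search-1 pages on-call.
  cache-1: +40 → 40 < 90
No further pages.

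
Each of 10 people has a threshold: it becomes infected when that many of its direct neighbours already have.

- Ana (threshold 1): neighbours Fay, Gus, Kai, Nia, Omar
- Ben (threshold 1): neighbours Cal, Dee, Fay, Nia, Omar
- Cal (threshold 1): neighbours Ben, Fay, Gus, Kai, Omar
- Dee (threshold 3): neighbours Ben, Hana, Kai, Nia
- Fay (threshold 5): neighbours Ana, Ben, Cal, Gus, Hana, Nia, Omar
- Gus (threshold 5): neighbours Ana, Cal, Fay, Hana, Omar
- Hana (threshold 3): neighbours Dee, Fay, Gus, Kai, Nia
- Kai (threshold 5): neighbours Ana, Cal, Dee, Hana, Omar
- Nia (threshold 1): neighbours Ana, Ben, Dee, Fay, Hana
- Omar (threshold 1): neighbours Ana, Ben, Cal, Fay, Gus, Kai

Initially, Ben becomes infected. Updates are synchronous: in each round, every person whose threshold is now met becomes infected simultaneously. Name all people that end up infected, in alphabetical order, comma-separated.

Round 1 — Ben becomes infected (initial).
Round 2 — checking thresholds:
  Cal: 1 of 5 neighbours ≥ 1, becomes infected.
  Dee: 1 of 4 neighbours < 3, holds.
  Fay: 1 of 7 neighbours < 5, holds.
  Nia: 1 of 5 neighbours ≥ 1, becomes infected.
  Omar: 1 of 6 neighbours ≥ 1, becomes infected.
Round 3 — checking thresholds:
  Ana: 2 of 5 neighbours ≥ 1, becomes infected.
  Dee: 2 of 4 neighbours < 3, holds.
  Fay: 4 of 7 neighbours < 5, holds.
  Gus: 2 of 5 neighbours < 5, holds.
  Hana: 1 of 5 neighbours < 3, holds.
  Kai: 2 of 5 neighbours < 5, holds.
Round 4 — checking thresholds:
  Dee: 2 of 4 neighbours < 3, holds.
  Fay: 5 of 7 neighbours ≥ 5, becomes infected.
  Gus: 3 of 5 neighbours < 5, holds.
  Hana: 1 of 5 neighbours < 3, holds.
  Kai: 3 of 5 neighbours < 5, holds.
Round 5 — no new infections; cascade stops.

Ana, Ben, Cal, Fay, Nia, Omar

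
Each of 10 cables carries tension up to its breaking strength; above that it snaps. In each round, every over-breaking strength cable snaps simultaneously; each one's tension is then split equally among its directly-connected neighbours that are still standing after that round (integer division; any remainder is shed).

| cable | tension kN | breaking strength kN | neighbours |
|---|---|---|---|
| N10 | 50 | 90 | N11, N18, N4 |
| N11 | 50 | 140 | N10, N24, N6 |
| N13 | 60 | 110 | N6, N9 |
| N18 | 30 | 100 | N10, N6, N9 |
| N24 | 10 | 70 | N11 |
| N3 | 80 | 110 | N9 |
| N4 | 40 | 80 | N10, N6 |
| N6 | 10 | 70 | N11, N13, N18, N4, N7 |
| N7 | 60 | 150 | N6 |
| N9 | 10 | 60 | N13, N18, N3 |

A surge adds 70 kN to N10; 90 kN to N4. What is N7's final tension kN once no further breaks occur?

Round 1 — N10 at 120 > 90; N4 at 130 > 80. N10, N4 snap.
  N10 sheds 120 kN to N11, N18: 60 each.
    N11: 50+60 = 110 ≤ 140
    N18: 30+60 = 90 ≤ 100
  N4 sheds 130 kN to N6: 130 each.
    N6: 10+130 = 140 > 70
Round 2 — N6 snaps.
  N6 sheds 140 kN to N11, N13, N18, N7: 35 each.
    N11: 110+35 = 145 > 140
    N13: 60+35 = 95 ≤ 110
    N18: 90+35 = 125 > 100
    N7: 60+35 = 95 ≤ 150
Round 3 — N11, N18 snap.
  N11 sheds 145 kN to N24: 145 each.
    N24: 10+145 = 155 > 70
  N18 sheds 125 kN to N9: 125 each.
    N9: 10+125 = 135 > 60
Round 4 — N24, N9 snap.
  N24 sheds 155 kN: no online neighbours, lost.
  N9 sheds 135 kN to N13, N3: 67 each (1 lost).
    N13: 95+67 = 162 > 110
    N3: 80+67 = 147 > 110
Round 5 — N13, N3 snap.
  N13 sheds 162 kN: no online neighbours, lost.
  N3 sheds 147 kN: no online neighbours, lost.
No further breaks.

95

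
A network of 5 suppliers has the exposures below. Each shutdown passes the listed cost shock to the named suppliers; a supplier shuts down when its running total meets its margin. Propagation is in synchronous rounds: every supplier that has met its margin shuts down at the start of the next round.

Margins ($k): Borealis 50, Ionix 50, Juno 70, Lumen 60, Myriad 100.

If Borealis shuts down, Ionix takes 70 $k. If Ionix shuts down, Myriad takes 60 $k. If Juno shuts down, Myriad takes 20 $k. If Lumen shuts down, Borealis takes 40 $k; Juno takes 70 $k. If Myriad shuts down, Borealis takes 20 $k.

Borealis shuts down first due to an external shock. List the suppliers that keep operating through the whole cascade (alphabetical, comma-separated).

Juno, Lumen, Myriad

Round 1 — Borealis shuts down (initial).
  Ionix: +70 → 70 ≥ 50
Round 2 — Ionix shuts down.
  Myriad: +60 → 60 < 100
No further shutdowns.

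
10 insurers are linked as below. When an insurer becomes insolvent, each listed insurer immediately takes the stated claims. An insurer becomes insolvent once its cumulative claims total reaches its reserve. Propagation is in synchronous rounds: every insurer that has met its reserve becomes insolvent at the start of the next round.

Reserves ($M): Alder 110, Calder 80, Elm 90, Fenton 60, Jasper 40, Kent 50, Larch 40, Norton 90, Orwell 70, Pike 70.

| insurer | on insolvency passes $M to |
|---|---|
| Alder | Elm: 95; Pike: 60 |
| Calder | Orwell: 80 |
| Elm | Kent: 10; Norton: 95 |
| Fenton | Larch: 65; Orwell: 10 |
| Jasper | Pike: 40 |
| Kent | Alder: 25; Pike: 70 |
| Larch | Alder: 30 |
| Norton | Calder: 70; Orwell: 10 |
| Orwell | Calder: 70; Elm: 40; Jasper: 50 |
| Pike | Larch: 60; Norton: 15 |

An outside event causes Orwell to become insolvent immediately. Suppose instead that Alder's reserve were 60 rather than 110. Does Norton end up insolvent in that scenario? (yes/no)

With Alder's reserve at 60:
Round 1 — Orwell becomes insolvent (initial).
  Calder: +70 → 70 < 80
  Elm: +40 → 40 < 90
  Jasper: +50 → 50 ≥ 40
Round 2 — Jasper becomes insolvent.
  Pike: +40 → 40 < 70
No further insolvencies.

no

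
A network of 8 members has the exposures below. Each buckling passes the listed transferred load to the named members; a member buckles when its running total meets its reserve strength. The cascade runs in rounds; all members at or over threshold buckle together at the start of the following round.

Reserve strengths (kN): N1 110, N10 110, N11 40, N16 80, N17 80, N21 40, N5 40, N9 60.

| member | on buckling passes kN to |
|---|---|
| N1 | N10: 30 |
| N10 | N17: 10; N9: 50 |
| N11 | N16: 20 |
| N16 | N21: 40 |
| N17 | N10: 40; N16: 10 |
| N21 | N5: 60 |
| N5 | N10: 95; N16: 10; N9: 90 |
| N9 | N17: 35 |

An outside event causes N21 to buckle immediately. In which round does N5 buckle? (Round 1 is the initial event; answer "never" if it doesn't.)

Round 1 — N21 buckles (initial).
  N5: +60 → 60 ≥ 40
Round 2 — N5 buckles.
  N10: +95 → 95 < 110
  N16: +10 → 10 < 80
  N9: +90 → 90 ≥ 60
Round 3 — N9 buckles.
  N17: +35 → 35 < 80
No further bucklings.

2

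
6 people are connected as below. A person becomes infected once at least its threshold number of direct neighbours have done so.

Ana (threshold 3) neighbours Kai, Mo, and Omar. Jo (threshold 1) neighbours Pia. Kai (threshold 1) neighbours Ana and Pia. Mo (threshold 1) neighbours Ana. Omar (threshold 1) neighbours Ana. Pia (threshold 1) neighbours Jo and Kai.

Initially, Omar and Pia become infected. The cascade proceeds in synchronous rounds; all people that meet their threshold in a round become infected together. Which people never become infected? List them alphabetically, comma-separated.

Round 1 — Omar, Pia become infected (initial).
Round 2 — checking thresholds:
  Ana: 1 of 3 neighbours < 3, below threshold.
  Jo: 1 of 1 neighbours ≥ 1, becomes infected.
  Kai: 1 of 2 neighbours ≥ 1, becomes infected.
Round 3 — no new infections; cascade stops.

Ana, Mo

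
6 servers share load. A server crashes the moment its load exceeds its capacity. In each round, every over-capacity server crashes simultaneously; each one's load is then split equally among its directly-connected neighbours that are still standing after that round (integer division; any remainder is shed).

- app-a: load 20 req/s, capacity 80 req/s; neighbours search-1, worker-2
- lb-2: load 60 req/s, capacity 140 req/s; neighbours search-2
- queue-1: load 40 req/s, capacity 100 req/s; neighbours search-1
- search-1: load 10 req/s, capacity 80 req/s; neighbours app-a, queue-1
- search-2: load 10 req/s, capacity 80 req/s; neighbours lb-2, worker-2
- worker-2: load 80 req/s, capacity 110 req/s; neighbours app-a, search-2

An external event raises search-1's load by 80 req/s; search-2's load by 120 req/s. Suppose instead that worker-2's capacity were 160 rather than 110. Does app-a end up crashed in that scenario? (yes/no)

no

With worker-2's capacity at 160:
Round 1 — search-1 at 90 > 80; search-2 at 130 > 80. search-1, search-2 crash.
  search-1 sheds 90 req/s to app-a, queue-1: 45 each.
    app-a: 20+45 = 65 ≤ 80
    queue-1: 40+45 = 85 ≤ 100
  search-2 sheds 130 req/s to lb-2, worker-2: 65 each.
    lb-2: 60+65 = 125 ≤ 140
    worker-2: 80+65 = 145 ≤ 160
No further crashes.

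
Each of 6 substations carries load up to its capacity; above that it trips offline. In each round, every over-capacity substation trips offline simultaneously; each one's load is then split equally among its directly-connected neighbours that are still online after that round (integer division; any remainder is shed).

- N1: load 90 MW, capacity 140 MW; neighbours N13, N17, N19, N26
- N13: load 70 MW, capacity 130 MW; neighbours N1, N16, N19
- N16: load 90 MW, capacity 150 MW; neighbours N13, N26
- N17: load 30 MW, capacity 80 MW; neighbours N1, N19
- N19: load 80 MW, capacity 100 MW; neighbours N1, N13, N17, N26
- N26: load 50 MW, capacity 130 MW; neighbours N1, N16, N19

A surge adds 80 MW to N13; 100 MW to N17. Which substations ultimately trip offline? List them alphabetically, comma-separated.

N1, N13, N16, N17, N19, N26

Round 1 — N13 at 150 > 130; N17 at 130 > 80. N13, N17 trip offline.
  N13 sheds 150 MW to N1, N16, N19: 50 each.
    N1: 90+50 = 140 ≤ 140
    N16: 90+50 = 140 ≤ 150
    N19: 80+50 = 130 > 100
  N17 sheds 130 MW to N1, N19: 65 each.
    N1: 140+65 = 205 > 140
    N19: 130+65 = 195 > 100
Round 2 — N1, N19 trip offline.
  N1 sheds 205 MW to N26: 205 each.
    N26: 50+205 = 255 > 130
  N19 sheds 195 MW to N26: 195 each.
    N26: 255+195 = 450 > 130
Round 3 — N26 trips offline.
  N26 sheds 450 MW to N16: 450 each.
    N16: 140+450 = 590 > 150
Round 4 — N16 trips offline.
  N16 sheds 590 MW: no online neighbours, lost.
No further trips.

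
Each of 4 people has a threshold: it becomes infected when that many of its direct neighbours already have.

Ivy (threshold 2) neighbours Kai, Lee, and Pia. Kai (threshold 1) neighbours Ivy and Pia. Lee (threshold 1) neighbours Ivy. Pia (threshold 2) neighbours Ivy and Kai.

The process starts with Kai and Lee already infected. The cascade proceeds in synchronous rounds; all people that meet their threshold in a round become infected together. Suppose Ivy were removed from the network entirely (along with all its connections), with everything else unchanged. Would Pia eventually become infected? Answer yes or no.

no

With Ivy removed:
Round 1 — Kai, Lee become infected (initial).
Round 2 — no new infections; cascade stops.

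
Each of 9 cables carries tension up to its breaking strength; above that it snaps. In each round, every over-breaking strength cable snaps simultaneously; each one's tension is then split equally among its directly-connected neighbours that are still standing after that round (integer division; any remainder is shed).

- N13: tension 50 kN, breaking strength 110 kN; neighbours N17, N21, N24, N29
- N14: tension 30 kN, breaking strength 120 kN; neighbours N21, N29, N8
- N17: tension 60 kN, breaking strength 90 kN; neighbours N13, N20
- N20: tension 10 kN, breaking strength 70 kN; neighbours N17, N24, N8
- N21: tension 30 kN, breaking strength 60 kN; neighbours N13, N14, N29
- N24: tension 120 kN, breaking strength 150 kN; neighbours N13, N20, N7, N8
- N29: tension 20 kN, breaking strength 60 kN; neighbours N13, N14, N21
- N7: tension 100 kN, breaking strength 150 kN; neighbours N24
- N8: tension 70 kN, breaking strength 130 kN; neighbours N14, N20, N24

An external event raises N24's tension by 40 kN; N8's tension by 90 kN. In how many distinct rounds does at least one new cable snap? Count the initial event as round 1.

Round 1 — N24 at 160 > 150; N8 at 160 > 130. N24, N8 snap.
  N24 sheds 160 kN to N13, N20, N7: 53 each (1 lost).
    N13: 50+53 = 103 ≤ 110
    N20: 10+53 = 63 ≤ 70
    N7: 100+53 = 153 > 150
  N8 sheds 160 kN to N14, N20: 80 each.
    N14: 30+80 = 110 ≤ 120
    N20: 63+80 = 143 > 70
Round 2 — N20, N7 snap.
  N20 sheds 143 kN to N17: 143 each.
    N17: 60+143 = 203 > 90
  N7 sheds 153 kN: no online neighbours, lost.
Round 3 — N17 snaps.
  N17 sheds 203 kN to N13: 203 each.
    N13: 103+203 = 306 > 110
Round 4 — N13 snaps.
  N13 sheds 306 kN to N21, N29: 153 each.
    N21: 30+153 = 183 > 60
    N29: 20+153 = 173 > 60
Round 5 — N21, N29 snap.
  N21 sheds 183 kN to N14: 183 each.
    N14: 110+183 = 293 > 120
  N29 sheds 173 kN to N14: 173 each.
    N14: 293+173 = 466 > 120
Round 6 — N14 snaps.
  N14 sheds 466 kN: no online neighbours, lost.
No further breaks.

6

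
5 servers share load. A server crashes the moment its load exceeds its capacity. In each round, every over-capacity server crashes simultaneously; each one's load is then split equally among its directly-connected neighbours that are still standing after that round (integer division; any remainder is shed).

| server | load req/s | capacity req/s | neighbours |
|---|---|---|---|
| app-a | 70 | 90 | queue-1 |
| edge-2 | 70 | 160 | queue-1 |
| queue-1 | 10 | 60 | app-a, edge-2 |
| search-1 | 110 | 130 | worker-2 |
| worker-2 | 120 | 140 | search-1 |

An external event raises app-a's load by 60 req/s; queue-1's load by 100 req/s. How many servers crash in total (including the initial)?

3

Round 1 — app-a at 130 > 90; queue-1 at 110 > 60. app-a, queue-1 crash.
  app-a sheds 130 req/s: no online neighbours, lost.
  queue-1 sheds 110 req/s to edge-2: 110 each.
    edge-2: 70+110 = 180 > 160
Round 2 — edge-2 crashes.
  edge-2 sheds 180 req/s: no online neighbours, lost.
No further crashes.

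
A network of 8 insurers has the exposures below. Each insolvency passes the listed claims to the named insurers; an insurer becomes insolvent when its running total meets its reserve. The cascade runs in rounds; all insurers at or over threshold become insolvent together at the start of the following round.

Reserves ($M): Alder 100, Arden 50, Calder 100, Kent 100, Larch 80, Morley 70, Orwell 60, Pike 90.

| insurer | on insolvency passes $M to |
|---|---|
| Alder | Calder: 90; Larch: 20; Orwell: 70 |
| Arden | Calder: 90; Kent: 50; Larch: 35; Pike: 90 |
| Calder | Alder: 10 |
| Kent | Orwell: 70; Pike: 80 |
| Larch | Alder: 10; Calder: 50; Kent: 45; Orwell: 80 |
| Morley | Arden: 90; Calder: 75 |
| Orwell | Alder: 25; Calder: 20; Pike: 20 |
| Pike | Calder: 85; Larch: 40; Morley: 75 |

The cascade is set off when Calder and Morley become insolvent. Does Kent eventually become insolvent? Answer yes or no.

no

Round 1 — Calder, Morley become insolvent (initial).
  Alder: +10 → 10 < 100
  Arden: +90 → 90 ≥ 50
Round 2 — Arden becomes insolvent.
  Kent: +50 → 50 < 100
  Larch: +35 → 35 < 80
  Pike: +90 → 90 ≥ 90
Round 3 — Pike becomes insolvent.
  Larch: +40 → 75 < 80
No further insolvencies.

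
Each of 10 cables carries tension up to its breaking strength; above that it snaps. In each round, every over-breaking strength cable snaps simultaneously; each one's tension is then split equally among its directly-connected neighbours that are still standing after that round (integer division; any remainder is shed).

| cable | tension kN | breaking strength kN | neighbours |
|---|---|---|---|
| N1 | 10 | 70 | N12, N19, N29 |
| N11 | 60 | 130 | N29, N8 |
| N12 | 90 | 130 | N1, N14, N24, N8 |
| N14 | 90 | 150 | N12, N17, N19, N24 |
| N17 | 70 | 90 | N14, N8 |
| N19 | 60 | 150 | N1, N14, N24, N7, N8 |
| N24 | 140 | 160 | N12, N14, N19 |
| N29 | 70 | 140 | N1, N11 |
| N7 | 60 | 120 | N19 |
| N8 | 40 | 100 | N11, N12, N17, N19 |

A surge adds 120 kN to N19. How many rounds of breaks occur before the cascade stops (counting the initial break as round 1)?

Round 1 — N19 at 180 > 150. N19 snaps.
  N19 sheds 180 kN to N1, N14, N24, N7, N8: 36 each.
    N1: 10+36 = 46 ≤ 70
    N14: 90+36 = 126 ≤ 150
    N24: 140+36 = 176 > 160
    N7: 60+36 = 96 ≤ 120
    N8: 40+36 = 76 ≤ 100
Round 2 — N24 snaps.
  N24 sheds 176 kN to N12, N14: 88 each.
    N12: 90+88 = 178 > 130
    N14: 126+88 = 214 > 150
Round 3 — N12, N14 snap.
  N12 sheds 178 kN to N1, N8: 89 each.
    N1: 46+89 = 135 > 70
    N8: 76+89 = 165 > 100
  N14 sheds 214 kN to N17: 214 each.
    N17: 70+214 = 284 > 90
Round 4 — N1, N17, N8 snap.
  N1 sheds 135 kN to N29: 135 each.
    N29: 70+135 = 205 > 140
  N17 sheds 284 kN: no online neighbours, lost.
  N8 sheds 165 kN to N11: 165 each.
    N11: 60+165 = 225 > 130
Round 5 — N11, N29 snap.
  N11 sheds 225 kN: no online neighbours, lost.
  N29 sheds 205 kN: no online neighbours, lost.
No further breaks.

5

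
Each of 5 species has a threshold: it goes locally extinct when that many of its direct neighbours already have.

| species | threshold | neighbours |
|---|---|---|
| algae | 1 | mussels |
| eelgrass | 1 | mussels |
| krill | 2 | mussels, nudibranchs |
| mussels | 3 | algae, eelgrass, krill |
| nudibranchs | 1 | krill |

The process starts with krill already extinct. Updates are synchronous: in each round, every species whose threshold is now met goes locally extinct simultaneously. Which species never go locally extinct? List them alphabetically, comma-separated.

algae, eelgrass, mussels

Round 1 — krill goes locally extinct (initial).
Round 2 — checking thresholds:
  mussels: 1 of 3 neighbours < 3, below threshold.
  nudibranchs: 1 of 1 neighbours ≥ 1, goes locally extinct.
Round 3 — no new extinctions; cascade stops.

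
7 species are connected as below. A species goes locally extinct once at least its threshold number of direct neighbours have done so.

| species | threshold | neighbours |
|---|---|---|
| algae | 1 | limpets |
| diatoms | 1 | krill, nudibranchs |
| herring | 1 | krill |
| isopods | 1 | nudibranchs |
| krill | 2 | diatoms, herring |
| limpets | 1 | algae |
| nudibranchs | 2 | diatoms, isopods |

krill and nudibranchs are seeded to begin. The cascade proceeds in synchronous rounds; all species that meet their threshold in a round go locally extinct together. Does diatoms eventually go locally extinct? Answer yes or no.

yes

Round 1 — krill, nudibranchs go locally extinct (initial).
Round 2 — checking thresholds:
  diatoms: 2 of 2 neighbours ≥ 1, goes locally extinct.
  herring: 1 of 1 neighbours ≥ 1, goes locally extinct.
  isopods: 1 of 1 neighbours ≥ 1, goes locally extinct.
Round 3 — no new extinctions; cascade stops.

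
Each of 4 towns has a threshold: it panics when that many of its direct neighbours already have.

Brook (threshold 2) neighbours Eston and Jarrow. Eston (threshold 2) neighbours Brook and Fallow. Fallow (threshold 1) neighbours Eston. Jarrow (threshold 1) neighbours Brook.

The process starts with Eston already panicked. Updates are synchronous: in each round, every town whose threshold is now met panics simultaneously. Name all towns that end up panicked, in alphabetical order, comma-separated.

Round 1 — Eston panics (initial).
Round 2 — checking thresholds:
  Brook: 1 of 2 neighbours < 2, not yet.
  Fallow: 1 of 1 neighbours ≥ 1, panics.
Round 3 — no new panics; cascade stops.

Eston, Fallow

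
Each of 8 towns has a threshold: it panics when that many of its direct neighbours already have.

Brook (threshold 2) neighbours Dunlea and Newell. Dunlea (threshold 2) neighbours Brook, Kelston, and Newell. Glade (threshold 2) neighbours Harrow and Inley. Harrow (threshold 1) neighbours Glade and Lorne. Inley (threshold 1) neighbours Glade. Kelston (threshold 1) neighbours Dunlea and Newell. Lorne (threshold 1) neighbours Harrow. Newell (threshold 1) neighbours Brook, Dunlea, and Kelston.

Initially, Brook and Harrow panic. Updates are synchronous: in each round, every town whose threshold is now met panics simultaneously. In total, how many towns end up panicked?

Round 1 — Brook, Harrow panic (initial).
Round 2 — checking thresholds:
  Dunlea: 1 of 3 neighbours < 2, below threshold.
  Glade: 1 of 2 neighbours < 2, below threshold.
  Lorne: 1 of 1 neighbours ≥ 1, panics.
  Newell: 1 of 3 neighbours ≥ 1, panics.
Round 3 — checking thresholds:
  Dunlea: 2 of 3 neighbours ≥ 2, panics.
  Glade: 1 of 2 neighbours < 2, below threshold.
  Kelston: 1 of 2 neighbours ≥ 1, panics.
Round 4 — no new panics; cascade stops.

6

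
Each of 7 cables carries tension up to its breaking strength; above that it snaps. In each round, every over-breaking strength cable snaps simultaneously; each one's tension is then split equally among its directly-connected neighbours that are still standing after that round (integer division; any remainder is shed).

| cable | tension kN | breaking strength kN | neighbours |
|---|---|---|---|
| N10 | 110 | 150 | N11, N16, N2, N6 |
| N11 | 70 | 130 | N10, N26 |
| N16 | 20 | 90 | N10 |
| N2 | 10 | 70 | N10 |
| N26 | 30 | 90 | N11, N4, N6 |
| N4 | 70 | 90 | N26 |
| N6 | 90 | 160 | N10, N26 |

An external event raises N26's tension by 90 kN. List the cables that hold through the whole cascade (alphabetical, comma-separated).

Round 1 — N26 at 120 > 90. N26 snaps.
  N26 sheds 120 kN to N11, N4, N6: 40 each.
    N11: 70+40 = 110 ≤ 130
    N4: 70+40 = 110 > 90
    N6: 90+40 = 130 ≤ 160
Round 2 — N4 snaps.
  N4 sheds 110 kN: no online neighbours, lost.
No further breaks.

N10, N11, N16, N2, N6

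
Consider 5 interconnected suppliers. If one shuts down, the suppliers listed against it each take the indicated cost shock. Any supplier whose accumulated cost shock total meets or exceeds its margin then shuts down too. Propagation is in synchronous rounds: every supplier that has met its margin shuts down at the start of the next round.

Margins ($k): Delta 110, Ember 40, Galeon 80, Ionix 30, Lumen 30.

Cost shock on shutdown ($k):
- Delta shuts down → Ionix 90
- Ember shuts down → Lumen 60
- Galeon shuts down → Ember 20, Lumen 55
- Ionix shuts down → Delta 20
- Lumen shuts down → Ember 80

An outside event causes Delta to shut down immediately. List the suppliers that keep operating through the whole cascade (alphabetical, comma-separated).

Ember, Galeon, Lumen

Round 1 — Delta shuts down (initial).
  Ionix: +90 → 90 ≥ 30
Round 2 — Ionix shuts down.
No further shutdowns.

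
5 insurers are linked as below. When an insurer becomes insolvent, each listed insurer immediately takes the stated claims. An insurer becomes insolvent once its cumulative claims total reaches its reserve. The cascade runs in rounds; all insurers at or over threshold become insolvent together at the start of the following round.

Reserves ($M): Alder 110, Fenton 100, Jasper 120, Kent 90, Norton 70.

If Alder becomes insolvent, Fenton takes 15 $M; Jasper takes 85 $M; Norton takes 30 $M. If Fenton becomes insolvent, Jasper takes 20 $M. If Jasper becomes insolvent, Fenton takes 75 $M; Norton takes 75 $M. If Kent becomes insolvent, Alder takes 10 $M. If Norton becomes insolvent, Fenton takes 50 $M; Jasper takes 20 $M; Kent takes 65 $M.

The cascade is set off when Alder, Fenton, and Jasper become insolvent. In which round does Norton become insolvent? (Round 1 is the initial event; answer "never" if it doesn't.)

Round 1 — Alder, Fenton, Jasper become insolvent (initial).
  Norton: +30+75 → 105 ≥ 70
Round 2 — Norton becomes insolvent.
  Kent: +65 → 65 < 90
No further insolvencies.

2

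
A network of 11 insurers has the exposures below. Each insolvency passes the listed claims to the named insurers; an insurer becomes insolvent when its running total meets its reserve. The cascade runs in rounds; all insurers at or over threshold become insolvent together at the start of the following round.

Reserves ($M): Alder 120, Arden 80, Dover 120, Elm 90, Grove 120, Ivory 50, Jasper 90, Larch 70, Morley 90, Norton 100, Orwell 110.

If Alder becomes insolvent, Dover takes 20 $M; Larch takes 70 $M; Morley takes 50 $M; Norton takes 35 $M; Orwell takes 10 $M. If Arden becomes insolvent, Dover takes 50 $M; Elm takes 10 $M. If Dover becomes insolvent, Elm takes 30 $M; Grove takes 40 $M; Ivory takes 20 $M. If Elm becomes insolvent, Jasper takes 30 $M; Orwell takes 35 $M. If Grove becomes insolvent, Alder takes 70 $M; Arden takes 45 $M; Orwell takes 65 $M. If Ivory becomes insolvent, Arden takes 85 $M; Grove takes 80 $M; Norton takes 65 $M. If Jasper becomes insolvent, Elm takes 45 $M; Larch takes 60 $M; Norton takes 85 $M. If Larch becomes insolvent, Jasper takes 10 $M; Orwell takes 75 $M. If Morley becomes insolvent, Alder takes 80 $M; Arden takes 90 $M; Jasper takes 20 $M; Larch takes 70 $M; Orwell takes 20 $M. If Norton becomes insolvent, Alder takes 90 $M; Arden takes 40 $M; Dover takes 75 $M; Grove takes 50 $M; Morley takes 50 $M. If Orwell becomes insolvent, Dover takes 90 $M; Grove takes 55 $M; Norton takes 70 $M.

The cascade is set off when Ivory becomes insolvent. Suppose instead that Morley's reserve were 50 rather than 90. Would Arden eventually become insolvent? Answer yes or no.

With Morley's reserve at 50:
Round 1 — Ivory becomes insolvent (initial).
  Arden: +85 → 85 ≥ 80
  Grove: +80 → 80 < 120
  Norton: +65 → 65 < 100
Round 2 — Arden becomes insolvent.
  Dover: +50 → 50 < 120
  Elm: +10 → 10 < 90
No further insolvencies.

yes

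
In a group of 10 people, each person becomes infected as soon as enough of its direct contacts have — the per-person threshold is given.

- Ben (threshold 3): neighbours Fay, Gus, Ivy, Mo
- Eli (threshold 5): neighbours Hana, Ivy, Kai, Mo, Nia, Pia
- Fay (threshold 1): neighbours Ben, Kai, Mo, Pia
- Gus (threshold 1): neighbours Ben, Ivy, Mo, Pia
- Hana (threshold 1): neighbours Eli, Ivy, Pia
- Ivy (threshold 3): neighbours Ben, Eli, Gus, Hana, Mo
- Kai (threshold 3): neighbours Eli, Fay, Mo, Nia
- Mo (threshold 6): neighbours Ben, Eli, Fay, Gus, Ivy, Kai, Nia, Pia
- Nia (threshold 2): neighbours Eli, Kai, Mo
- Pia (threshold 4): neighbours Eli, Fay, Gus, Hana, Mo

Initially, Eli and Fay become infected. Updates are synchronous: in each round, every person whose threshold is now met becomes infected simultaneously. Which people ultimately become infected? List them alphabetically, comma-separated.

Round 1 — Eli, Fay become infected (initial).
Round 2 — checking thresholds:
  Ben: 1 of 4 neighbours < 3, holds.
  Hana: 1 of 3 neighbours ≥ 1, becomes infected.
  Ivy: 1 of 5 neighbours < 3, holds.
  Kai: 2 of 4 neighbours < 3, holds.
  Mo: 2 of 8 neighbours < 6, holds.
  Nia: 1 of 3 neighbours < 2, holds.
  Pia: 2 of 5 neighbours < 4, holds.
Round 3 — no new infections; cascade stops.

Eli, Fay, Hana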